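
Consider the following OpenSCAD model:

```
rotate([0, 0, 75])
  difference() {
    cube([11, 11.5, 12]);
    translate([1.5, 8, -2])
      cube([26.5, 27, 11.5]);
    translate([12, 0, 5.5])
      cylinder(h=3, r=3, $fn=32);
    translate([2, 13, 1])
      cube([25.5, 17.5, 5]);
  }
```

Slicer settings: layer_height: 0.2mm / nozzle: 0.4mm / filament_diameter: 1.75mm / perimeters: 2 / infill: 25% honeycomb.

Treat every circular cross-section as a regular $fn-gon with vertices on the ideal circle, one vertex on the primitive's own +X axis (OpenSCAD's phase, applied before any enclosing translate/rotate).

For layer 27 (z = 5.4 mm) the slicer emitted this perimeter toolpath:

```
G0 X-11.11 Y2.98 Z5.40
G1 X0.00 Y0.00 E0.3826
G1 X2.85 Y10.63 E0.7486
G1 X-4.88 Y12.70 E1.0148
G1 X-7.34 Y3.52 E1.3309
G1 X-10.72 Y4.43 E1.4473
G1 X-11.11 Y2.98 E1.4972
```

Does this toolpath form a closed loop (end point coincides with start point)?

yes

Start point (G0): (-11.11, 2.98). End point (last G1): the path returns to the start — closed.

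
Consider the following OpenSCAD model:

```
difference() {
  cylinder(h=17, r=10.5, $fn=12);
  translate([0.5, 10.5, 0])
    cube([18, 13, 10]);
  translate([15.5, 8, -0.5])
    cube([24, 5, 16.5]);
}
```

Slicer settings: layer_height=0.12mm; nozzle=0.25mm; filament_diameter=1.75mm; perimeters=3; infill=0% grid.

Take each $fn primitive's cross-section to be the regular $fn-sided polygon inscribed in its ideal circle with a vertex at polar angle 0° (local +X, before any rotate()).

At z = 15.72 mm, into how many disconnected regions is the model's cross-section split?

1

At z = 15.72 mm: the r=10.5 cylinder gives a regular 12-gon of circumradius 10.5 (constant along its height); the cube at (0.5, 10.5) is not intersected at this z (z outside [0, 10]); the cube at (15.5, 8) (footprint 24×5) is included at this height; Subtracting the remaining from the first: starting from the r=10.5 cylinder, the 24×5 cube at (15.5, 8) misses the remaining region (no effect) — 1 connected region. The result has 1 disconnected region.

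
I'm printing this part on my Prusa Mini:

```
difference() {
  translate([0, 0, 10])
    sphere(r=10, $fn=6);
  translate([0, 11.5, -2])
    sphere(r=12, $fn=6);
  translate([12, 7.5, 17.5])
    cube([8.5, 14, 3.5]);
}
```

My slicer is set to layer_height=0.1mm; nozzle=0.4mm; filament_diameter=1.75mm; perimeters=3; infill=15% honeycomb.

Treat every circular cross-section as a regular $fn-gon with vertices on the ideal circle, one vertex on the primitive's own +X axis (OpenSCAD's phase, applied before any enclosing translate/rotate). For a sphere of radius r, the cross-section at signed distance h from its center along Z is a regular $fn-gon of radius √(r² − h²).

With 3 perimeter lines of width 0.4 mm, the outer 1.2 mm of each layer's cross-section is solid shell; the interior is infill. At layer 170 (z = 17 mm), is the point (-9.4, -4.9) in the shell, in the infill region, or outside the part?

outside

At z = 17 mm: the r=10 sphere contributes a regular 6-gon of circumradius √(10²−7²) = 7.141; the sphere at (0, 11.5) is absent (|z−center|=19.000 > r=12); the cube at (12, 7.5) does not reach this height (z outside [17.5, 21]); Subtracting the remaining from the first: none of the subtracted shapes is present at this height, so the r=10 sphere is unchanged — 1 connected region. Overall, the cross-section is a single solid region. The nearest boundary edge runs (-7.14, 0.00)→(-3.57, -6.18); distance from the point to it = 4.41 mm. The point is not inside any of the regions above, so it lies outside the cross-section (4.41 mm from the nearest boundary).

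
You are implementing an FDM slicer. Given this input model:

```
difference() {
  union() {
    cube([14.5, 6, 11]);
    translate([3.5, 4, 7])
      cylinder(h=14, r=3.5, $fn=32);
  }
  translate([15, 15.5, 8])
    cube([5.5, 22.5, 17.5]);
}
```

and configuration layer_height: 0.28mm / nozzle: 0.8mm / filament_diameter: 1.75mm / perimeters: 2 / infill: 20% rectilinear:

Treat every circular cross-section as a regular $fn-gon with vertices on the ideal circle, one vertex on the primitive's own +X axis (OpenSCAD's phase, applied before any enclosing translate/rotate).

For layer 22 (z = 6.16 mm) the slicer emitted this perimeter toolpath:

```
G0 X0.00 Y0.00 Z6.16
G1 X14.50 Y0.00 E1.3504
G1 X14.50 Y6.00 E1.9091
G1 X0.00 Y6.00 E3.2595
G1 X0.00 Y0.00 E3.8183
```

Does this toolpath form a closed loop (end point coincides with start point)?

yes

Start point (G0): (0.00, 0.00). End point (last G1): the path returns to the start — closed.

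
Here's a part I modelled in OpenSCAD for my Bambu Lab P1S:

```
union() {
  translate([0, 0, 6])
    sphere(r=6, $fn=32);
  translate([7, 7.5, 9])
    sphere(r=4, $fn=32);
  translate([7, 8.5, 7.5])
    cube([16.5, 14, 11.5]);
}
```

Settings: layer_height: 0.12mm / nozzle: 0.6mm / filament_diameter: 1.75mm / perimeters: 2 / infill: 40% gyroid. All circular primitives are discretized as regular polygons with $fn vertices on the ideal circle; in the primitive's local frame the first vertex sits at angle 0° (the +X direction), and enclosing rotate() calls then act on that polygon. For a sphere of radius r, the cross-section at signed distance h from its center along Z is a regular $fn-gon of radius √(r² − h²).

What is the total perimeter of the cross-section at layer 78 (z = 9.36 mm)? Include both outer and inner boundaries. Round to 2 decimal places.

105.12 mm

At z = 9.36 mm: the r=6 sphere slices to a regular 32-gon of circumradius 4.971 (√(r²−h²) with h=3.36 from center) (perimeter = 2·32·4.971·sin(180°/32) = 31.18 mm); the r=4 sphere at (7, 7.5) slices to a regular 32-gon of circumradius 3.984 (√(r²−h²) with h=0.36 from center) (perimeter = 2·32·3.984·sin(180°/32) = 24.99 mm); the cube at (7, 8.5) is present — its section is the full 16.5×14 rectangle (perimeter 61.00 mm); Merging all regions: the regions partially overlap (shared area 8.46 mm²), so the edge portions inside another operand are dropped and the merged outline is re-measured after clipping — boundary = 105.12 mm. Overall, the cross-section has 2 separate islands. Total boundary length (outer) = 105.12 mm.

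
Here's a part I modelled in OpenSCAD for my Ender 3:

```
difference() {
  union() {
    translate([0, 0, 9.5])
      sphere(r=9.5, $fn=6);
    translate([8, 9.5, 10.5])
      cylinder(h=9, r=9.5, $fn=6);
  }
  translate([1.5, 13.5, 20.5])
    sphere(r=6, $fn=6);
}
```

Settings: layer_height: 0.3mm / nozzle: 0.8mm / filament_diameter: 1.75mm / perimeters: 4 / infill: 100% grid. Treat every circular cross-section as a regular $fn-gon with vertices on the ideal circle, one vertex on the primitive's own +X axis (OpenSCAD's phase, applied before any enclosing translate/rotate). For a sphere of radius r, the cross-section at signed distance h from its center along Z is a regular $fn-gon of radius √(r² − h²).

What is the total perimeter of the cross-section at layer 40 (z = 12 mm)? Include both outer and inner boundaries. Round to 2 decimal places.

86.24 mm

At z = 12 mm: the r=9.5 sphere contributes a regular 6-gon of circumradius √(9.5²−2.5²) = 9.165 (perimeter = 2·6·9.165·sin(180°/6) = 54.99 mm); the r=9.5 cylinder at (8, 9.5) contributes a regular 6-gon of circumradius 9.5 (perimeter = 2·6·9.500·sin(180°/6) = 57.00 mm); Merging all regions: the regions partially overlap (shared area 34.52 mm²), so the edge portions inside another operand are dropped and the merged outline is re-measured after clipping — boundary = 86.24 mm; the sphere at (1.5, 13.5) is absent (|z−center|=8.500 > r=6); Subtracting the remaining from the first: none of the subtracted shapes is present at this height, so the result so far is unchanged — boundary = 86.24 mm. Overall, the cross-section is a single solid region. Total boundary length (outer) = 86.24 mm.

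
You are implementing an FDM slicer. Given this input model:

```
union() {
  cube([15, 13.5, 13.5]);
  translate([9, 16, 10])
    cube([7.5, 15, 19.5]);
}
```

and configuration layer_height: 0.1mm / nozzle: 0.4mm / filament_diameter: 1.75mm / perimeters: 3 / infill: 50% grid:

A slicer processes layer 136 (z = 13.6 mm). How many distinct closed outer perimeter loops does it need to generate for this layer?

1

At z = 13.6 mm: the cube is absent (z outside [0, 13.5]); the cube at (9, 16) (footprint 7.5×15) is included at this height; Combining (union): only the 7.5×15 cube at (9, 16) is present, so the union is just that shape — 1 connected region. The result has 1 disconnected region.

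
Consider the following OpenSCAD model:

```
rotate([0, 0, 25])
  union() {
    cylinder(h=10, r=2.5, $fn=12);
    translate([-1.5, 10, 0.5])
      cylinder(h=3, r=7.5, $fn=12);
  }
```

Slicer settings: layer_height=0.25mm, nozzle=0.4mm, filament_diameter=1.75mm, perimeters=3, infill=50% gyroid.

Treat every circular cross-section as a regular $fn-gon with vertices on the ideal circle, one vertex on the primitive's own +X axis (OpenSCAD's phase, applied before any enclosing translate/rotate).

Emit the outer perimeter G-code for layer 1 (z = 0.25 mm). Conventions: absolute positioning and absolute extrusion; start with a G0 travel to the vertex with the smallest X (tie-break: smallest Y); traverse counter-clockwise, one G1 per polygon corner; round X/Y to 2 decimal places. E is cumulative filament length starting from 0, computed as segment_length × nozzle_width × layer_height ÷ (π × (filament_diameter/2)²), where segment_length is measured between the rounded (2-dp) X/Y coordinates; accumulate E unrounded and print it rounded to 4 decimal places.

G0 X-2.49 Y0.22 Z0.25
G1 X-2.27 Y-1.06 E0.0540
G1 X-1.43 Y-2.05 E0.1080
G1 X-0.22 Y-2.49 E0.1615
G1 X1.06 Y-2.27 E0.2155
G1 X2.05 Y-1.43 E0.2695
G1 X2.49 Y-0.22 E0.3230
G1 X2.27 Y1.06 E0.3770
G1 X1.43 Y2.05 E0.4310
G1 X0.22 Y2.49 E0.4845
G1 X-1.06 Y2.27 E0.5385
G1 X-2.05 Y1.43 E0.5925
G1 X-2.49 Y0.22 E0.6460

At z = 0.25 mm: the cylinder: section is a regular 12-gon, circumradius r=2.5; the cylinder at (-1.5, 10) is absent (z outside [0.5, 3.5]); Merging all regions: only the r=2.5 cylinder is present, so the union is just that shape — 1 connected region; (rotated 25° about Z; rotation is an isometry so areas/perimeters/island counts are preserved). The outline is a single polygon with 12 vertices. Extrusion per mm of travel: 0.4 × 0.25 / (π × 0.875²) = 0.041575. Accumulating E over each segment gives final E = 0.6460.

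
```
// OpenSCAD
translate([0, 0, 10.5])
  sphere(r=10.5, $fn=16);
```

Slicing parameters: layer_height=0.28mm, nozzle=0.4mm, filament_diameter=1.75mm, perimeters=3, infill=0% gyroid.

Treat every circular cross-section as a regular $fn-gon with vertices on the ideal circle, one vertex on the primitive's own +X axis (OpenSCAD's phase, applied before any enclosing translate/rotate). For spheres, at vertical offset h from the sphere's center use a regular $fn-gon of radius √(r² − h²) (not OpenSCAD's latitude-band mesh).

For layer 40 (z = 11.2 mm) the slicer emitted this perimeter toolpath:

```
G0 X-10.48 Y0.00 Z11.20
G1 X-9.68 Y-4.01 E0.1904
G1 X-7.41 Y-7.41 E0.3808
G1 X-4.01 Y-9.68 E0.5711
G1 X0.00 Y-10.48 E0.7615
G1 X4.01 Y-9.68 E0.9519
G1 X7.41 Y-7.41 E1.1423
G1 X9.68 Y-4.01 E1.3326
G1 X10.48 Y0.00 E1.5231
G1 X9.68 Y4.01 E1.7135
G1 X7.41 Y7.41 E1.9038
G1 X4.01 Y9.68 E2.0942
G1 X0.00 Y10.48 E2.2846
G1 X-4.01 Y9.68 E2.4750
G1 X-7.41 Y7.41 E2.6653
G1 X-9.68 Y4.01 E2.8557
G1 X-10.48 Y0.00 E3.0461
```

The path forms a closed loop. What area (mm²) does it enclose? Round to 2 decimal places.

336.16 mm²

Apply the shoelace formula to the sequence of (X, Y) vertices; enclosed area = 336.16 mm².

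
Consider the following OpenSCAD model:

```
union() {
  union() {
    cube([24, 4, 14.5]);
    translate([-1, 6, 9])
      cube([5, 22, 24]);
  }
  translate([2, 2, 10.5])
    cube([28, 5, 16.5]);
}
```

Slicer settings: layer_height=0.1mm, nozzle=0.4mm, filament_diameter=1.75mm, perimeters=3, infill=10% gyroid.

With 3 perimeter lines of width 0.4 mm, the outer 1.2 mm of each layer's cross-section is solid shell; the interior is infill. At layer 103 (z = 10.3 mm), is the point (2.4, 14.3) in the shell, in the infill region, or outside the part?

infill

At z = 10.3 mm: the cube (footprint 24×4) is included at this height; the 5×22 cube at (-1, 6) contributes its full rectangle; Merging all regions: the 2 present regions are separate (no shared area or edge), so areas and boundary lengths simply add and each stays a separate island — 2 connected regions; the cube at (2, 2) does not reach this height (z outside [10.5, 27]); Taking the union: only the result so far is present, so the union is just that shape — 2 connected regions. Overall, the cross-section has 2 separate islands. The nearest boundary edge runs (4.00, 28.00)→(4.00, 6.00); distance from the point to it = 1.60 mm. (Shell/infill is judged within the island containing the point — the largest one.) The point is inside the cross-section and 1.60 mm from the nearest boundary — more than the 1.2 mm shell width (3 × 0.4), so it's in the infill interior.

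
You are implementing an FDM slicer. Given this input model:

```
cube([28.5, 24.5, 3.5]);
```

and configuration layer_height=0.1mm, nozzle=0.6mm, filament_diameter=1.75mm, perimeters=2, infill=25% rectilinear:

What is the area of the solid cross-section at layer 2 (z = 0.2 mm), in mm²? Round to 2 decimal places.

At z = 0.2 mm: the cube (footprint 28.5×24.5) is included at this height (area 698.25 mm²). Overall, the cross-section is a single solid region. Net area = 698.25 mm².

698.25 mm²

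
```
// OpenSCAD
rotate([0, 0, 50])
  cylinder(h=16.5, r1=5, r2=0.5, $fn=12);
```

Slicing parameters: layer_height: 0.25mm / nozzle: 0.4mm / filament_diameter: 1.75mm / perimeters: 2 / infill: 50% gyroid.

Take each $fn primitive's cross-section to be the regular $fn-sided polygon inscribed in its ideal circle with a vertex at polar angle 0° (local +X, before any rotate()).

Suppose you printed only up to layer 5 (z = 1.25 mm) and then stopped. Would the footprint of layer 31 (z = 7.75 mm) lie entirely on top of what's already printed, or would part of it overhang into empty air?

Compare the two slices. At z = 1.25: the cone: at t=0.076 of its height the radius interpolates to r₁+(r₂−r₁)t = 4.659, giving a regular 12-gon of that circumradius (area = (12/2)·4.659²·sin(360°/12) = 65.12 mm²); (whole slice rotated 50° about Z — lengths, areas and connectivity unchanged). At z = 7.75: the cone contributes a regular 12-gon of circumradius 2.886 (interpolated between r1=5 and r2=0.5 at t=0.470) (area = (12/2)·2.886²·sin(360°/12) = 24.99 mm²); (rotated 50° about Z; rotation is an isometry so areas/perimeters/island counts are preserved). Checking containment: the cross-section at z = 7.75 is a subset of the cross-section at z = 1.25.

entirely on top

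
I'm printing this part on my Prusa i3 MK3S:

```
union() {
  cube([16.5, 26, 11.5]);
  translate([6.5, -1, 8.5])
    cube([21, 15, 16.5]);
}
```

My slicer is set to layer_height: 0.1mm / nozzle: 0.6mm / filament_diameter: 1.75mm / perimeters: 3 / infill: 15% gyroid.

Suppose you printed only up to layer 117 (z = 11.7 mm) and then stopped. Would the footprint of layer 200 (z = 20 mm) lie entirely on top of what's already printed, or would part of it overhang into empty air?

entirely on top

Compare the two slices. At z = 11.7: the cube is absent (z outside [0, 11.5]); the 21×15 cube at (6.5, -1) contributes its full rectangle (area 315.00 mm²); Taking the union: only the 21×15 cube at (6.5, -1) is present, so the union is just that shape — area = 315.00 mm². At z = 20: the cube does not reach this height (z outside [0, 11.5]); the cube at (6.5, -1) is present — its section is the full 21×15 rectangle (area 315.00 mm²); Merging all regions: only the 21×15 cube at (6.5, -1) is present, so the union is just that shape — area = 315.00 mm². Checking containment: the cross-section at z = 20 is a subset of the cross-section at z = 11.7.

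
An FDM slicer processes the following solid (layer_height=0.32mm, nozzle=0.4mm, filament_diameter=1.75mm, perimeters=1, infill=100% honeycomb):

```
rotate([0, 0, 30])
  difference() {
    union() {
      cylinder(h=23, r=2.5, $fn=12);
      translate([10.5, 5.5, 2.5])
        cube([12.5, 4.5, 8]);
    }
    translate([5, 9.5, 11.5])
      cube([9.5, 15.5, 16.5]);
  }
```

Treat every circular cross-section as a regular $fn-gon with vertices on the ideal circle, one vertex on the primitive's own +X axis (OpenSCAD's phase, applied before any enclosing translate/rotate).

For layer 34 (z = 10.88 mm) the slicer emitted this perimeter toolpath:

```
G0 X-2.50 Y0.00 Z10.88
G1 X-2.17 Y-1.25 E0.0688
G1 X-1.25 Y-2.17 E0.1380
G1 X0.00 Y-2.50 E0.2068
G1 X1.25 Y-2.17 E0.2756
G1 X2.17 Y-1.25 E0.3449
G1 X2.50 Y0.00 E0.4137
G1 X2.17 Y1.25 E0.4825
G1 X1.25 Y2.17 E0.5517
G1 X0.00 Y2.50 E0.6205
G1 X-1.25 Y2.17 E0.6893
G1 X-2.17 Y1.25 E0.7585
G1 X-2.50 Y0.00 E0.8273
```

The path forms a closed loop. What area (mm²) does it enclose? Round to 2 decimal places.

18.79 mm²

Apply the shoelace formula to the sequence of (X, Y) vertices; enclosed area = 18.79 mm².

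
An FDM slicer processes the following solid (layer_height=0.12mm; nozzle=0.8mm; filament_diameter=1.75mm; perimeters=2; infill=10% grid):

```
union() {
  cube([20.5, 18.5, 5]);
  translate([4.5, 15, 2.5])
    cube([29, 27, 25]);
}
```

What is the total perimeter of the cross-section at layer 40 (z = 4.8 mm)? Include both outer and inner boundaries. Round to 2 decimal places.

151.00 mm

At z = 4.8 mm: the cube (footprint 20.5×18.5) is included at this height (perimeter 78.00 mm); the cube at (4.5, 15) (footprint 29×27) is included at this height (perimeter 112.00 mm); Merging all regions: the regions partially overlap (shared area 56.00 mm²), so the edge portions inside another operand are dropped and the merged outline is re-measured after clipping — boundary = 151.00 mm. Overall, the cross-section is a single solid region. Total boundary length (outer) = 151.00 mm.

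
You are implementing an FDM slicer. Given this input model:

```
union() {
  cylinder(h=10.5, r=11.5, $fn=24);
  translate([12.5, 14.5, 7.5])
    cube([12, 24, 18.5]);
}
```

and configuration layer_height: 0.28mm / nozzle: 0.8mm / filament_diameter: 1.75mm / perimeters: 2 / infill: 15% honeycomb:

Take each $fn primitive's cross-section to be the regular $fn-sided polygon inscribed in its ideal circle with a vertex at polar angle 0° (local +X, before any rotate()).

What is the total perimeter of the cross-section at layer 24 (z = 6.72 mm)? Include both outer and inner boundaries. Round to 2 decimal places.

At z = 6.72 mm: the r=11.5 cylinder contributes a regular 24-gon of circumradius 11.5 (perimeter = 2·24·11.500·sin(180°/24) = 72.05 mm); the cube at (12.5, 14.5) is absent (z outside [7.5, 26]); Taking the union: only the r=11.5 cylinder is present, so the union is just that shape — boundary = 72.05 mm. Overall, the cross-section is a single solid region. Total boundary length (outer) = 72.05 mm.

72.05 mm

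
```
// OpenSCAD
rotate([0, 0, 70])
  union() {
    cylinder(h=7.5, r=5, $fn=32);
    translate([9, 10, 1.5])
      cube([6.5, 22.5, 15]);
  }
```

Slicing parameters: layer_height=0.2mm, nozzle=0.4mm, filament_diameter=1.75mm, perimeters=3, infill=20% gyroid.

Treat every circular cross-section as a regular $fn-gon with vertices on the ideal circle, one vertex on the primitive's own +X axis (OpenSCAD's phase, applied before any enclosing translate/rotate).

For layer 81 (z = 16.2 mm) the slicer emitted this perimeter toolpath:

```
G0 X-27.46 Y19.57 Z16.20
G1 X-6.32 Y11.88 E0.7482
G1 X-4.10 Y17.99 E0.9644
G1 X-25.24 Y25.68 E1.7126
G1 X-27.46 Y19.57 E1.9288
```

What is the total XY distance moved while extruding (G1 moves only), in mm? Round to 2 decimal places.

Sum the Euclidean lengths of each G1 segment: total = 57.99 mm.

57.99 mm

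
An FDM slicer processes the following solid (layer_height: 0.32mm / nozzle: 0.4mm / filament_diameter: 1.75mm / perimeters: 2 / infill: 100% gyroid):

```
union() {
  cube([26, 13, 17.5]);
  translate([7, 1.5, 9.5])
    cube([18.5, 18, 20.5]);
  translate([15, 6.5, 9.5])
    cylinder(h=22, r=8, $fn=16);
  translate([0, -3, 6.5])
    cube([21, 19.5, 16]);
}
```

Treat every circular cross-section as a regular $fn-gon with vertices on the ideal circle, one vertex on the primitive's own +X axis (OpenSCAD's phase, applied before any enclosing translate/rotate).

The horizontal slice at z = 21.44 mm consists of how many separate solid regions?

At z = 21.44 mm: the cube is not intersected at this z (z outside [0, 17.5]); the cube at (7, 1.5) is present — its section is the full 18.5×18 rectangle; the cylinder at (15, 6.5): section is a regular 16-gon, circumradius r=8; the cube at (0, -3) (footprint 21×19.5) is included at this height; Taking the union: the regions partially overlap (shared area 405.93 mm²), so overlapping operands fuse into one piece — 1 connected region. The result has 1 disconnected region.

1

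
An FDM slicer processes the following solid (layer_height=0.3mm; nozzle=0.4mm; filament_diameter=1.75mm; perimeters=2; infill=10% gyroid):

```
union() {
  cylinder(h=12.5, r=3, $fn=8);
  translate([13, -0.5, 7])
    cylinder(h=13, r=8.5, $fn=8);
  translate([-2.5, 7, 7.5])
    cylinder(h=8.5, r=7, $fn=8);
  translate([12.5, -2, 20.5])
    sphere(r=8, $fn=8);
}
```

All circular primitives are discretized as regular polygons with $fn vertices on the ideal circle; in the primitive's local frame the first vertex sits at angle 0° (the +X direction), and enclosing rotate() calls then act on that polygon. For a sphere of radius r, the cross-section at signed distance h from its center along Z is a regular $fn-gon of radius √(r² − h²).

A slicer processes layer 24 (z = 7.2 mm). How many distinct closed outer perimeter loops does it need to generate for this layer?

2

At z = 7.2 mm: the r=3 cylinder contributes a regular 8-gon of circumradius 3; the cylinder at (13, -0.5): section is a regular 8-gon, circumradius r=8.5; the cylinder at (-2.5, 7) is not intersected at this z (z outside [7.5, 16]); the sphere at (12.5, -2) is absent (|z−center|=13.300 > r=8); Combining (union): the 2 present regions are separate (no shared area or edge), so areas and boundary lengths simply add and each stays a separate island — 2 connected regions. The result has 2 disconnected regions.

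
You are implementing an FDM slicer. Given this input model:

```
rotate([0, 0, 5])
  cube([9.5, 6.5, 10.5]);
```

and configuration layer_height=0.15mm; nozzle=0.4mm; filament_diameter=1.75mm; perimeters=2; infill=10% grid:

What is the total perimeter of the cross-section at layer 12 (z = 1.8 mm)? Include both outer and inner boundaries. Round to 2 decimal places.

32.00 mm

At z = 1.8 mm: the cube is present — its section is the full 9.5×6.5 rectangle (perimeter 32.00 mm); (whole slice rotated 5° about Z — lengths, areas and connectivity unchanged). Overall, the cross-section is a single solid region. Total boundary length (outer) = 32.00 mm.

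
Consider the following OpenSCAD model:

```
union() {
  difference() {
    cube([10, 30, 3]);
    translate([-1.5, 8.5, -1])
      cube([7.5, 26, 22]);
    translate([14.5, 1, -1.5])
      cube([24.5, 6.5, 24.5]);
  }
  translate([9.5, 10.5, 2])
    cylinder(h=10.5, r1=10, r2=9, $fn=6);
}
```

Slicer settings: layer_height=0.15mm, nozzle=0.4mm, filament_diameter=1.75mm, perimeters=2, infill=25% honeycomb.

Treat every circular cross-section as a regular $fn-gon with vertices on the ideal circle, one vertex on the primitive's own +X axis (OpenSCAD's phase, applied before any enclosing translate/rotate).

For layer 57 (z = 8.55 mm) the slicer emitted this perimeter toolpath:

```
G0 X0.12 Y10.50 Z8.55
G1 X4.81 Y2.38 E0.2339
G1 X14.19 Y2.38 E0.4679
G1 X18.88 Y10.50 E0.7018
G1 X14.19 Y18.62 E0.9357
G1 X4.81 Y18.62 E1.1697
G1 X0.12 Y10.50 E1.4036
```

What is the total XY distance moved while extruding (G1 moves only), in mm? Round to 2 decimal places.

Sum the Euclidean lengths of each G1 segment: total = 56.27 mm.

56.27 mm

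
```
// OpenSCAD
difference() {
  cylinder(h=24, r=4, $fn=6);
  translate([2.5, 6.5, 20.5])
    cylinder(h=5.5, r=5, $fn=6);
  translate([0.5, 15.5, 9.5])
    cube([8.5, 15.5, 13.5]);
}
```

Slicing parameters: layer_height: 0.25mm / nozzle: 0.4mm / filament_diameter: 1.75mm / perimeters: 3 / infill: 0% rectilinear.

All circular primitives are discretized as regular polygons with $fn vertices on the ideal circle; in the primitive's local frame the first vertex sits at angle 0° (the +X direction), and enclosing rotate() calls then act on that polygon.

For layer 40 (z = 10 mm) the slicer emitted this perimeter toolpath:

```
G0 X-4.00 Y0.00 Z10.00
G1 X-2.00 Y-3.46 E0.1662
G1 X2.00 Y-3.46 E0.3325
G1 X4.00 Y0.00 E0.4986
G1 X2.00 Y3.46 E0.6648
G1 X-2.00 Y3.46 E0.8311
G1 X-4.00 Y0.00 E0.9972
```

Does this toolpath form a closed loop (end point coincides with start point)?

yes

Start point (G0): (-4.00, 0.00). End point (last G1): the path returns to the start — closed.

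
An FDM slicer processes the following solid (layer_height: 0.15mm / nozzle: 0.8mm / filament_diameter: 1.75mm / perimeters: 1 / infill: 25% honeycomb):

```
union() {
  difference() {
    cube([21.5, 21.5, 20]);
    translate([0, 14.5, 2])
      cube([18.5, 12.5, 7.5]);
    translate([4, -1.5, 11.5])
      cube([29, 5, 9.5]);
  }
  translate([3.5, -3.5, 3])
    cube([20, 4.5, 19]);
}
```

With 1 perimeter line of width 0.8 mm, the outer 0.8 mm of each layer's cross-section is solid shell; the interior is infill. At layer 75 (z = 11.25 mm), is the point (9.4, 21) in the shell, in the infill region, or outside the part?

At z = 11.25 mm: the cube (footprint 21.5×21.5) is included at this height; the cube at (0, 14.5) is absent (z outside [2, 9.5]); the cube at (4, -1.5) does not reach this height (z outside [11.5, 21]); After the difference (first − rest): none of the subtracted shapes is present at this height, so the 21.5×21.5 cube is unchanged — 1 connected region; the cube at (3.5, -3.5) is present — its section is the full 20×4.5 rectangle; Combining (union): the regions partially overlap (shared area 18.00 mm²), so overlapping operands fuse into one piece — 1 connected region. Overall, the cross-section is a single solid region. The nearest boundary edge runs (0.00, 21.50)→(21.50, 21.50); distance from the point to it = 0.50 mm. The point is inside the cross-section, 0.50 mm from the nearest boundary — within the 0.8 mm shell band (1 × 0.8).

shell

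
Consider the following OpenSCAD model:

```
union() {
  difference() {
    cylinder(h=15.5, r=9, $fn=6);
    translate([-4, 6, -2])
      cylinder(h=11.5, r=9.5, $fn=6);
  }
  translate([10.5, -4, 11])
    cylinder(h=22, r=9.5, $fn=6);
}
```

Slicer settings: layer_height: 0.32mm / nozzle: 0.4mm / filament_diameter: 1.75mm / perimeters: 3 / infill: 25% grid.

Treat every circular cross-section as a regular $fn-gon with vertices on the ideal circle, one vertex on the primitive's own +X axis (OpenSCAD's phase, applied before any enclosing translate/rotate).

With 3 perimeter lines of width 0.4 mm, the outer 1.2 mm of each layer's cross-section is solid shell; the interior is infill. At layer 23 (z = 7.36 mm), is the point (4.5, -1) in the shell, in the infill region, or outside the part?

infill

At z = 7.36 mm: the cylinder: section is a regular 6-gon, circumradius r=9; the cylinder at (-4, 6): section is a regular 6-gon, circumradius r=9.5; Taking the first minus the rest: starting from the r=9 cylinder, the r=9.5 cylinder at (-4, 6) partially overlaps it — only the 105.87 mm² overlap (of its 234.48 mm²) is removed, clipping the outline — 1 connected region; the cylinder at (10.5, -4) is not intersected at this z (z outside [11, 33]); Merging all regions: only the result so far is present, so the union is just that shape — 1 connected region. Overall, the cross-section is a single solid region. The nearest boundary edge runs (0.75, -2.23)→(5.50, 6.00); distance from the point to it = 2.63 mm. The point is inside the cross-section and 2.63 mm from the nearest boundary — more than the 1.2 mm shell width (3 × 0.4), so it's in the infill interior.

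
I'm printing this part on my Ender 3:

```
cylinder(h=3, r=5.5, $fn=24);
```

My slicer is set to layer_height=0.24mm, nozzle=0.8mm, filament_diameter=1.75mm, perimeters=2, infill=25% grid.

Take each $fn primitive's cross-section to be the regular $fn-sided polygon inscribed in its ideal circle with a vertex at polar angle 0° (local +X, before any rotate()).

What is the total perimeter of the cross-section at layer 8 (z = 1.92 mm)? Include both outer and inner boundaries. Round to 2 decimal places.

34.46 mm

At z = 1.92 mm: the r=5.5 cylinder contributes a regular 24-gon of circumradius 5.5 (perimeter = 2·24·5.500·sin(180°/24) = 34.46 mm). Overall, the cross-section is a single solid region. Total boundary length (outer) = 34.46 mm.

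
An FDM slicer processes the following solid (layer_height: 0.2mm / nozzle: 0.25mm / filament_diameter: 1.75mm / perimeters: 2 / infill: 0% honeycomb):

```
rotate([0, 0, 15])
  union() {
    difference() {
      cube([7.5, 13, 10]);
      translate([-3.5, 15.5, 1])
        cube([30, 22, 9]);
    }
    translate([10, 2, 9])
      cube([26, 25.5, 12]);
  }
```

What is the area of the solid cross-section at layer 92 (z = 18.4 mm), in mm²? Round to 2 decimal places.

At z = 18.4 mm: the cube does not reach this height (z outside [0, 10]); the cube at (-3.5, 15.5) is absent (z outside [1, 10]); Subtracting the remaining from the first: the first operand is absent here, so nothing remains; the 26×25.5 cube at (10, 2) contributes its full rectangle (area 663.00 mm²); Combining (union): only the 26×25.5 cube at (10, 2) is present, so the union is just that shape — area = 663.00 mm²; (whole slice rotated 15° about Z — lengths, areas and connectivity unchanged). Overall, the cross-section is a single solid region. Net area = 663.00 mm².

663.00 mm²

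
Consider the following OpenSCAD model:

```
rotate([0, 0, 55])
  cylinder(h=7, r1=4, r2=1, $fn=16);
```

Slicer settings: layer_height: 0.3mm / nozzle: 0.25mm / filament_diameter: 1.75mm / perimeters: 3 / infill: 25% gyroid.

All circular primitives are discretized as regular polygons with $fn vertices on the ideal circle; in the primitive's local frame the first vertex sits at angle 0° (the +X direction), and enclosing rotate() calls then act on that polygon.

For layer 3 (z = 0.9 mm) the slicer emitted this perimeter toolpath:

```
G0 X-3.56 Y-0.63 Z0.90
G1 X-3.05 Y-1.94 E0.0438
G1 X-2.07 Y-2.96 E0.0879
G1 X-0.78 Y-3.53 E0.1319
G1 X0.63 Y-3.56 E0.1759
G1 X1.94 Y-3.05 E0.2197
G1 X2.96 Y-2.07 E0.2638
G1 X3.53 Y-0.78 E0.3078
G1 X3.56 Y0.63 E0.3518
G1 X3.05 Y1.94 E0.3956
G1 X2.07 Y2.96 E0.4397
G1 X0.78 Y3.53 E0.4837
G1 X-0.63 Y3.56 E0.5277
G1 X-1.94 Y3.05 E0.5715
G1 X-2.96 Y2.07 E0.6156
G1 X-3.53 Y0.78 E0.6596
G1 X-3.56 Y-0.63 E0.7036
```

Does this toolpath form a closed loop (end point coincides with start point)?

yes

Start point (G0): (-3.56, -0.63). End point (last G1): the path returns to the start — closed.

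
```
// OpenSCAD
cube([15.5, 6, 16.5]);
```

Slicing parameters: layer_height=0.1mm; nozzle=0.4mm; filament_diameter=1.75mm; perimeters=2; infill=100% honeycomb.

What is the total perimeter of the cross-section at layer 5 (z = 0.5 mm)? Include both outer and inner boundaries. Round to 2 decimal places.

At z = 0.5 mm: the 15.5×6 cube contributes its full rectangle (perimeter 43.00 mm). Overall, the cross-section is a single solid region. Total boundary length (outer) = 43.00 mm.

43.00 mm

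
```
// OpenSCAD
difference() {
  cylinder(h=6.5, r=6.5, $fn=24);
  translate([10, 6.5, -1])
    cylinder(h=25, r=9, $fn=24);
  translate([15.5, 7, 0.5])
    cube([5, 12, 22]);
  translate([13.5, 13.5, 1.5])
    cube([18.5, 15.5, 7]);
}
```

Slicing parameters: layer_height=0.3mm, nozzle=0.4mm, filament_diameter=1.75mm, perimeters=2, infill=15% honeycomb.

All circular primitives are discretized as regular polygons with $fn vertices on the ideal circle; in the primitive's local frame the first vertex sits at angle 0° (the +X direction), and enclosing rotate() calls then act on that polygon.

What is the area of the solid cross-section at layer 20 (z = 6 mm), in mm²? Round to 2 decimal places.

At z = 6 mm: the r=6.5 cylinder contributes a regular 24-gon of circumradius 6.5 (area = (24/2)·6.500²·sin(360°/24) = 131.22 mm²); the cylinder at (10, 6.5): section is a regular 24-gon, circumradius r=9 (area = (24/2)·9.000²·sin(360°/24) = 251.57 mm²); the 5×12 cube at (15.5, 7) contributes its full rectangle (area 60.00 mm²); the 18.5×15.5 cube at (13.5, 13.5) contributes its full rectangle (area 286.75 mm²); Subtracting the remaining from the first: starting from the r=6.5 cylinder (131.22 mm²), the r=9 cylinder at (10, 6.5) partially overlaps it — only the 22.83 mm² overlap (of its 251.57 mm²) is removed, clipping the outline; the 5×12 cube at (15.5, 7) misses the remaining region (no effect); the 18.5×15.5 cube at (13.5, 13.5) misses the remaining region (no effect) — area = 108.39 mm². Overall, the cross-section is a single solid region. Net area = 108.39 mm².

108.39 mm²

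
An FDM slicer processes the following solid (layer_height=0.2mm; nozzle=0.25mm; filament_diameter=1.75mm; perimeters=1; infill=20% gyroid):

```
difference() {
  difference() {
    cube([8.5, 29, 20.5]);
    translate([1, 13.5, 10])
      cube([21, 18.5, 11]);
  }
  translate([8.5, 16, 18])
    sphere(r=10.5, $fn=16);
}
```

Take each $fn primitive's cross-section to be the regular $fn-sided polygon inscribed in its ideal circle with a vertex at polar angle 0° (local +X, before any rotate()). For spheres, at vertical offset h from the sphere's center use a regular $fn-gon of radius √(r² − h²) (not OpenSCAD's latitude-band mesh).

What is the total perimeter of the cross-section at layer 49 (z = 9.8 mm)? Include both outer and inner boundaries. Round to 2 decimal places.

At z = 9.8 mm: the cube (footprint 8.5×29) is included at this height (perimeter 75.00 mm); the cube at (1, 13.5) is absent (z outside [10, 21]); Subtracting the remaining from the first: none of the subtracted shapes is present at this height, so the 8.5×29 cube is unchanged — boundary = 75.00 mm; the r=10.5 sphere at (8.5, 16) slices to a regular 16-gon of circumradius 6.558 (√(r²−h²) with h=8.2 from center) (perimeter = 2·16·6.558·sin(180°/16) = 40.94 mm); Taking the first minus the rest: starting from the result so far, the r=10.5 sphere at (8.5, 16) partially overlaps it — only the 65.84 mm² overlap (of its 131.67 mm²) is removed, clipping the outline — boundary = 82.35 mm. Overall, the cross-section is a single solid region. Total boundary length (outer) = 82.35 mm.

82.35 mm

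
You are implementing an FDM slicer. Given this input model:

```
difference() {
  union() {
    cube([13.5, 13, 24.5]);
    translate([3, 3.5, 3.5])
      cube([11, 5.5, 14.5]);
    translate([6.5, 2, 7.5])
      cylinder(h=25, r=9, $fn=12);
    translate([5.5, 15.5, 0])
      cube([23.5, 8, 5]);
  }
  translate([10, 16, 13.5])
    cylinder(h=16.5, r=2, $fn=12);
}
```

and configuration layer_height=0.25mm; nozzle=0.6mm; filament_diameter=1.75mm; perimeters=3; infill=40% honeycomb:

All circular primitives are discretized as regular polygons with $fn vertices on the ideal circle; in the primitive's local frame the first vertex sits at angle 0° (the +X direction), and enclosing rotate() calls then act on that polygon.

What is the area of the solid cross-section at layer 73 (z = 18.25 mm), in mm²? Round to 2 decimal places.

At z = 18.25 mm: the 13.5×13 cube contributes its full rectangle (area 175.50 mm²); the cube at (3, 3.5) does not reach this height (z outside [3.5, 18]); the r=9 cylinder at (6.5, 2) contributes a regular 12-gon of circumradius 9 (area = (12/2)·9.000²·sin(360°/12) = 243.00 mm²); the cube at (5.5, 15.5) is absent (z outside [0, 5]); Merging all regions: the regions partially overlap — summed areas 418.50 mm² minus the doubly-counted overlap 132.52 mm² gives 285.98 mm² — area = 285.98 mm²; the r=2 cylinder at (10, 16) contributes a regular 12-gon of circumradius 2 (area = (12/2)·2.000²·sin(360°/12) = 12.00 mm²); Subtracting the remaining from the first: starting from the result so far (285.98 mm²), the r=2 cylinder at (10, 16) misses the remaining region (no effect) — area = 285.98 mm². Overall, the cross-section is a single solid region. Net area = 285.98 mm².

285.98 mm²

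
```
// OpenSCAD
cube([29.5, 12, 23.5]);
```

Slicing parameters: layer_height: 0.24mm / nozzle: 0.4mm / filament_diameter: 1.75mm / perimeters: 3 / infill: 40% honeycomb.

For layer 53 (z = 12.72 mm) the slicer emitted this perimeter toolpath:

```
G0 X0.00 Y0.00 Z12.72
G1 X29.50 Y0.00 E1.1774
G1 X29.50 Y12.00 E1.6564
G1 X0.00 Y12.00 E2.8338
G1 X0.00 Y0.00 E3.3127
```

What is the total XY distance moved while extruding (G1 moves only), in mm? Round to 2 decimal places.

Sum the Euclidean lengths of each G1 segment: total = 83.00 mm.

83.00 mm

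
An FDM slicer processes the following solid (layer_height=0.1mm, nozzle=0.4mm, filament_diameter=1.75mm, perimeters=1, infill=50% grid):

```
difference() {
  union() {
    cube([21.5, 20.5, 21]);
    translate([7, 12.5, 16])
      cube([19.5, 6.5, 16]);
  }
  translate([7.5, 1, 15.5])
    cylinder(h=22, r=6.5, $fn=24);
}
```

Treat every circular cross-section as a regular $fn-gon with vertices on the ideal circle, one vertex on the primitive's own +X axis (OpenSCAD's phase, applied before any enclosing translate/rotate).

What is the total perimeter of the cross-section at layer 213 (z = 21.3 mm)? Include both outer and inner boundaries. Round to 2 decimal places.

52.00 mm

At z = 21.3 mm: the cube is absent (z outside [0, 21]); the cube at (7, 12.5) is present — its section is the full 19.5×6.5 rectangle (perimeter 52.00 mm); Combining (union): only the 19.5×6.5 cube at (7, 12.5) is present, so the union is just that shape — boundary = 52.00 mm; the r=6.5 cylinder at (7.5, 1) gives a regular 24-gon of circumradius 6.5 (constant along its height) (perimeter = 2·24·6.500·sin(180°/24) = 40.72 mm); Subtracting the remaining from the first: starting from the result so far, the r=6.5 cylinder at (7.5, 1) misses the remaining region (no effect) — boundary = 52.00 mm. Overall, the cross-section is a single solid region. Total boundary length (outer) = 52.00 mm.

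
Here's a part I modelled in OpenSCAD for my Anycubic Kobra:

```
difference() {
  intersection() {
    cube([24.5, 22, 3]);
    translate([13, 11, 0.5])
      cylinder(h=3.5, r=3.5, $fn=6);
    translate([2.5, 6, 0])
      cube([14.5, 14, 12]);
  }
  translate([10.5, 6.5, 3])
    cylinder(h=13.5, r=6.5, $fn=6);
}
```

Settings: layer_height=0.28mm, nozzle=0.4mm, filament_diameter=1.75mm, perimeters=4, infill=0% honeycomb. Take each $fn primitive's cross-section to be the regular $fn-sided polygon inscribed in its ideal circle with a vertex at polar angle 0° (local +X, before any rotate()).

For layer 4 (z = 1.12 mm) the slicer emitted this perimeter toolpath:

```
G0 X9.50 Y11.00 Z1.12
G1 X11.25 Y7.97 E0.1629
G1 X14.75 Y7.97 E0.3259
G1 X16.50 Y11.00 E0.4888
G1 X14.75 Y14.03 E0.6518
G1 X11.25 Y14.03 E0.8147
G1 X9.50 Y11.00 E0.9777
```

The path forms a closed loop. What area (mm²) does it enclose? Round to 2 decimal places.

Apply the shoelace formula to the sequence of (X, Y) vertices; enclosed area = 31.81 mm².

31.81 mm²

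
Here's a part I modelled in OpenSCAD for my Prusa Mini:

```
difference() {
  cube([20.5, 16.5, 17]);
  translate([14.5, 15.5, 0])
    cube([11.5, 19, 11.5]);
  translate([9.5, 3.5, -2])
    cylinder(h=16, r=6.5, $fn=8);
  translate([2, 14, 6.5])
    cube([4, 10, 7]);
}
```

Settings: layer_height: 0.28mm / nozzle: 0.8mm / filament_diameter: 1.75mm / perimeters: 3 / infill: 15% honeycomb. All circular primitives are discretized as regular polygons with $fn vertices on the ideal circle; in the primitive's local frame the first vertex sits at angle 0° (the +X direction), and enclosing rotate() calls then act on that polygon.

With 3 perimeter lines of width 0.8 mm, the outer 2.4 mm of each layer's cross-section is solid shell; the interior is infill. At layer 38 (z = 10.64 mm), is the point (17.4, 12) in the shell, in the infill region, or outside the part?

At z = 10.64 mm: the cube is present — its section is the full 20.5×16.5 rectangle; the 11.5×19 cube at (14.5, 15.5) contributes its full rectangle; the cylinder at (9.5, 3.5): section is a regular 8-gon, circumradius r=6.5; the 4×10 cube at (2, 14) contributes its full rectangle; After the difference (first − rest): starting from the 20.5×16.5 cube, the 11.5×19 cube at (14.5, 15.5) partially overlaps it — only the 6.00 mm² overlap (of its 218.50 mm²) is removed, clipping the outline; the r=6.5 cylinder at (9.5, 3.5) partially overlaps it — only the 100.18 mm² overlap (of its 119.50 mm²) is removed, clipping the outline; the 4×10 cube at (2, 14) partially overlaps it — only the 10.00 mm² overlap (of its 40.00 mm²) is removed, clipping the outline — 1 connected region. Overall, the cross-section is a single solid region. The nearest boundary edge runs (20.50, 15.50)→(20.50, 0.00); distance from the point to it = 3.10 mm. The point is inside the cross-section and 3.10 mm from the nearest boundary — more than the 2.4 mm shell width (3 × 0.8), so it's in the infill interior.

infill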